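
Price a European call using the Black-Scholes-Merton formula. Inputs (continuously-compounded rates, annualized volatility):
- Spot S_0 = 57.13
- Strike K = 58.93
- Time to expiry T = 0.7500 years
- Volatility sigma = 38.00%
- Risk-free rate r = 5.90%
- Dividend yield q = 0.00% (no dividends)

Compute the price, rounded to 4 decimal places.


Answer: Price = 7.7990

Derivation:
d1 = (ln(S/K) + (r - q + 0.5*sigma^2) * T) / (sigma * sqrt(T)) = 0.20474382
d2 = d1 - sigma * sqrt(T) = -0.12434583
exp(-rT) = 0.95671475; exp(-qT) = 1.00000000
C = S_0 * exp(-qT) * N(d1) - K * exp(-rT) * N(d2)
N(d1) = 0.58111386; N(d2) = 0.45052073
C = 57.1300 * 1.00000000 * 0.58111386 - 58.9300 * 0.95671475 * 0.45052073 = 7.7990


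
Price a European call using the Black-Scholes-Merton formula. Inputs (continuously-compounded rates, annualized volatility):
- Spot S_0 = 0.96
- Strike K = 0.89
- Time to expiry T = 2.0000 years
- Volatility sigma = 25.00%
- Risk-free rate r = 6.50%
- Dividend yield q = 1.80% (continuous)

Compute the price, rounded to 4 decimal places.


Answer: Price = 0.2054

Derivation:
d1 = (ln(S/K) + (r - q + 0.5*sigma^2) * T) / (sigma * sqrt(T)) = 0.65679422
d2 = d1 - sigma * sqrt(T) = 0.30324082
exp(-rT) = 0.87809543; exp(-qT) = 0.96464029
C = S_0 * exp(-qT) * N(d1) - K * exp(-rT) * N(d2)
N(d1) = 0.74434338; N(d2) = 0.61914683
C = 0.9600 * 0.96464029 * 0.74434338 - 0.8900 * 0.87809543 * 0.61914683 = 0.2054


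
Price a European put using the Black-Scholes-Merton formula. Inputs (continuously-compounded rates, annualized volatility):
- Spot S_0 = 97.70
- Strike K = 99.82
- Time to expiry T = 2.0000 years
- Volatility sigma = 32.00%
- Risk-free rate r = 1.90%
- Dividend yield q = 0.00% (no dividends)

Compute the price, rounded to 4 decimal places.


Answer: Price = 16.5564

Derivation:
d1 = (ln(S/K) + (r - q + 0.5*sigma^2) * T) / (sigma * sqrt(T)) = 0.26280727
d2 = d1 - sigma * sqrt(T) = -0.18974107
exp(-rT) = 0.96271294; exp(-qT) = 1.00000000
P = K * exp(-rT) * N(-d2) - S_0 * exp(-qT) * N(-d1)
N(-d1) = 0.39634956; N(-d2) = 0.57524398
P = 99.8200 * 0.96271294 * 0.57524398 - 97.7000 * 1.00000000 * 0.39634956 = 16.5564


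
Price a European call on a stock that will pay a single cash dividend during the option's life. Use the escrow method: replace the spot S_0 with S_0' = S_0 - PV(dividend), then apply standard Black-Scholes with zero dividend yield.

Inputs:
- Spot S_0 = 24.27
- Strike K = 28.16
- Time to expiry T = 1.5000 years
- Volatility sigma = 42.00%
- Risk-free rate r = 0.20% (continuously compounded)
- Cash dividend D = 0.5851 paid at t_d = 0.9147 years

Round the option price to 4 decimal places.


Answer: Price = 3.3356

Derivation:
PV(D) = D * exp(-r * t_d) = 0.5851 * 0.99817227 = 0.58403060
S_0' = S_0 - PV(D) = 24.2700 - 0.58403060 = 23.68596940
d1 = (ln(S_0'/K) + (r + sigma^2/2)*T) / (sigma*sqrt(T)) = -0.07332852
d2 = d1 - sigma*sqrt(T) = -0.58772137
exp(-rT) = 0.99700450
N(d1) = 0.47077235; N(d2) = 0.27835967
C = S_0' * N(d1) - K * exp(-rT) * N(d2) = 23.68596940 * 0.47077235 - 28.1600 * 0.99700450 * 0.27835967 = 3.3356


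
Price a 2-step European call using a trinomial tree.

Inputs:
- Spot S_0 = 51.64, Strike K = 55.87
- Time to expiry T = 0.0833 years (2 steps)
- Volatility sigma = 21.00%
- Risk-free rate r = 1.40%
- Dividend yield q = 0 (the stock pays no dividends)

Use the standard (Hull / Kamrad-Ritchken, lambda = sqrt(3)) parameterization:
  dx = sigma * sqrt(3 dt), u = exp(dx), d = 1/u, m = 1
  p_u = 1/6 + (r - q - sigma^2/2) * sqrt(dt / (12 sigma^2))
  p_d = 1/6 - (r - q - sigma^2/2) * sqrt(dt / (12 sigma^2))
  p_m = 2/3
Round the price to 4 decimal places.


dt = T/N = 0.041650; dx = sigma*sqrt(3*dt) = 0.074231
u = exp(dx) = 1.077056; d = 1/u = 0.928457
p_u = 0.164408, p_m = 0.666667, p_d = 0.168925
Discount per step: exp(-r*dt) = 0.999417
Stock lattice S(k, j) with j the centered position index:
  k=0: S(0,+0) = 51.6400
  k=1: S(1,-1) = 47.9455; S(1,+0) = 51.6400; S(1,+1) = 55.6192
  k=2: S(2,-2) = 44.5153; S(2,-1) = 47.9455; S(2,+0) = 51.6400; S(2,+1) = 55.6192; S(2,+2) = 59.9050
Terminal payoffs V(N, j) = max(S_T - K, 0):
  V(2,-2) = 0.000000; V(2,-1) = 0.000000; V(2,+0) = 0.000000; V(2,+1) = 0.000000; V(2,+2) = 4.034959
Backward induction: V(k, j) = exp(-r*dt) * [p_u * V(k+1, j+1) + p_m * V(k+1, j) + p_d * V(k+1, j-1)]
  V(1,-1) = exp(-r*dt) * [p_u*0.000000 + p_m*0.000000 + p_d*0.000000] = 0.000000
  V(1,+0) = exp(-r*dt) * [p_u*0.000000 + p_m*0.000000 + p_d*0.000000] = 0.000000
  V(1,+1) = exp(-r*dt) * [p_u*4.034959 + p_m*0.000000 + p_d*0.000000] = 0.662994
  V(0,+0) = exp(-r*dt) * [p_u*0.662994 + p_m*0.000000 + p_d*0.000000] = 0.108938

Answer: Price = V(0,0) = 0.1089


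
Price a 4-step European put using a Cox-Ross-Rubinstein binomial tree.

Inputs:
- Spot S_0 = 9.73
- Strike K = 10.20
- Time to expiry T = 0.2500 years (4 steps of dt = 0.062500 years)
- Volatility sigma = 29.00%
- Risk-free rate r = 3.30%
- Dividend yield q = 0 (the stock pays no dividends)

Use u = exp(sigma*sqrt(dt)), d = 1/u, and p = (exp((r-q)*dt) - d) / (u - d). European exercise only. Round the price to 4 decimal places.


dt = T/N = 0.062500
u = exp(sigma*sqrt(dt)) = 1.075193; d = 1/u = 0.930066
p = (exp((r-q)*dt) - d) / (u - d) = 0.496109
Discount per step: exp(-r*dt) = 0.997940
Stock lattice S(k, i) with i counting down-moves:
  k=0: S(0,0) = 9.7300
  k=1: S(1,0) = 10.4616; S(1,1) = 9.0495
  k=2: S(2,0) = 11.2483; S(2,1) = 9.7300; S(2,2) = 8.4167
  k=3: S(3,0) = 12.0941; S(3,1) = 10.4616; S(3,2) = 9.0495; S(3,3) = 7.8281
  k=4: S(4,0) = 13.0034; S(4,1) = 11.2483; S(4,2) = 9.7300; S(4,3) = 8.4167; S(4,4) = 7.2806
Terminal payoffs V(N, i) = max(K - S_T, 0):
  V(4,0) = 0.000000; V(4,1) = 0.000000; V(4,2) = 0.470000; V(4,3) = 1.783333; V(4,4) = 2.919395
Backward induction: V(k, i) = exp(-r*dt) * [p * V(k+1, i) + (1-p) * V(k+1, i+1)].
  V(3,0) = exp(-r*dt) * [p*0.000000 + (1-p)*0.000000] = 0.000000
  V(3,1) = exp(-r*dt) * [p*0.000000 + (1-p)*0.470000] = 0.236341
  V(3,2) = exp(-r*dt) * [p*0.470000 + (1-p)*1.783333] = 1.129444
  V(3,3) = exp(-r*dt) * [p*1.783333 + (1-p)*2.919395] = 2.350931
  V(2,0) = exp(-r*dt) * [p*0.000000 + (1-p)*0.236341] = 0.118845
  V(2,1) = exp(-r*dt) * [p*0.236341 + (1-p)*1.129444] = 0.684953
  V(2,2) = exp(-r*dt) * [p*1.129444 + (1-p)*2.350931] = 1.741345
  V(1,0) = exp(-r*dt) * [p*0.118845 + (1-p)*0.684953] = 0.403269
  V(1,1) = exp(-r*dt) * [p*0.684953 + (1-p)*1.741345] = 1.214751
  V(0,0) = exp(-r*dt) * [p*0.403269 + (1-p)*1.214751] = 0.810494

Answer: Price = V(0,0) = 0.8105


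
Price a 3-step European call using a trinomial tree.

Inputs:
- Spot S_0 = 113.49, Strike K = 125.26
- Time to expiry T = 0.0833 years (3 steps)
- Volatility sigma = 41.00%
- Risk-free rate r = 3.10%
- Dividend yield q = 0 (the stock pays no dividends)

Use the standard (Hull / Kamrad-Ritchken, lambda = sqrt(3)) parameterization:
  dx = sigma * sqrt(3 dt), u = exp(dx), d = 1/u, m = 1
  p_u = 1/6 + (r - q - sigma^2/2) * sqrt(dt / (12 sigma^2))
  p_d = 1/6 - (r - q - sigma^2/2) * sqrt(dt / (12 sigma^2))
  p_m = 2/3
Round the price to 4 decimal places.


dt = T/N = 0.027767; dx = sigma*sqrt(3*dt) = 0.118333
u = exp(dx) = 1.125619; d = 1/u = 0.888400
p_u = 0.160443, p_m = 0.666667, p_d = 0.172891
Discount per step: exp(-r*dt) = 0.999140
Stock lattice S(k, j) with j the centered position index:
  k=0: S(0,+0) = 113.4900
  k=1: S(1,-1) = 100.8245; S(1,+0) = 113.4900; S(1,+1) = 127.7465
  k=2: S(2,-2) = 89.5725; S(2,-1) = 100.8245; S(2,+0) = 113.4900; S(2,+1) = 127.7465; S(2,+2) = 143.7939
  k=3: S(3,-3) = 79.5762; S(3,-2) = 89.5725; S(3,-1) = 100.8245; S(3,+0) = 113.4900; S(3,+1) = 127.7465; S(3,+2) = 143.7939; S(3,+3) = 161.8571
Terminal payoffs V(N, j) = max(S_T - K, 0):
  V(3,-3) = 0.000000; V(3,-2) = 0.000000; V(3,-1) = 0.000000; V(3,+0) = 0.000000; V(3,+1) = 2.486503; V(3,+2) = 18.533895; V(3,+3) = 36.597144
Backward induction: V(k, j) = exp(-r*dt) * [p_u * V(k+1, j+1) + p_m * V(k+1, j) + p_d * V(k+1, j-1)]
  V(2,-2) = exp(-r*dt) * [p_u*0.000000 + p_m*0.000000 + p_d*0.000000] = 0.000000
  V(2,-1) = exp(-r*dt) * [p_u*0.000000 + p_m*0.000000 + p_d*0.000000] = 0.000000
  V(2,+0) = exp(-r*dt) * [p_u*2.486503 + p_m*0.000000 + p_d*0.000000] = 0.398598
  V(2,+1) = exp(-r*dt) * [p_u*18.533895 + p_m*2.486503 + p_d*0.000000] = 4.627311
  V(2,+2) = exp(-r*dt) * [p_u*36.597144 + p_m*18.533895 + p_d*2.486503] = 18.641512
  V(1,-1) = exp(-r*dt) * [p_u*0.398598 + p_m*0.000000 + p_d*0.000000] = 0.063897
  V(1,+0) = exp(-r*dt) * [p_u*4.627311 + p_m*0.398598 + p_d*0.000000] = 1.007282
  V(1,+1) = exp(-r*dt) * [p_u*18.641512 + p_m*4.627311 + p_d*0.398598] = 6.139394
  V(0,+0) = exp(-r*dt) * [p_u*6.139394 + p_m*1.007282 + p_d*0.063897] = 1.666155

Answer: Price = V(0,0) = 1.6662


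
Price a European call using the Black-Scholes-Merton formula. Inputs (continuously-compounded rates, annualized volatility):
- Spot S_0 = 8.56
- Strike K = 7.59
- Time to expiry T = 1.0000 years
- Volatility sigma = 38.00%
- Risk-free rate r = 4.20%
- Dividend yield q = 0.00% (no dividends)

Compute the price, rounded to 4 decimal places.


d1 = (ln(S/K) + (r - q + 0.5*sigma^2) * T) / (sigma * sqrt(T)) = 0.61702263
d2 = d1 - sigma * sqrt(T) = 0.23702263
exp(-rT) = 0.95886978; exp(-qT) = 1.00000000
C = S_0 * exp(-qT) * N(d1) - K * exp(-rT) * N(d2)
N(d1) = 0.73139010; N(d2) = 0.59368038
C = 8.5600 * 1.00000000 * 0.73139010 - 7.5900 * 0.95886978 * 0.59368038 = 1.9400

Answer: Price = 1.9400


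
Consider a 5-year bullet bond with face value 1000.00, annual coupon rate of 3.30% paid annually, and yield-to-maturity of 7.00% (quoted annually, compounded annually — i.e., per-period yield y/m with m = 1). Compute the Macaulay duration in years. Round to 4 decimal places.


Coupon per period c = face * coupon_rate / m = 33.000000
Periods per year m = 1; per-period yield y/m = 0.070000
Number of cashflows N = 5
Cashflows (t years, CF_t, discount factor 1/(1+y/m)^(m*t), PV):
  t = 1.0000: CF_t = 33.000000, DF = 0.934579, PV = 30.841121
  t = 2.0000: CF_t = 33.000000, DF = 0.873439, PV = 28.823478
  t = 3.0000: CF_t = 33.000000, DF = 0.816298, PV = 26.937830
  t = 4.0000: CF_t = 33.000000, DF = 0.762895, PV = 25.175542
  t = 5.0000: CF_t = 1033.000000, DF = 0.712986, PV = 736.514723
Price P = sum_t PV_t = 848.292695
Macaulay numerator sum_t t * PV_t:
  t * PV_t at t = 1.0000: 30.841121
  t * PV_t at t = 2.0000: 57.646956
  t * PV_t at t = 3.0000: 80.813490
  t * PV_t at t = 4.0000: 100.702168
  t * PV_t at t = 5.0000: 3682.573617
Macaulay duration D = (sum_t t * PV_t) / P = 3952.577352 / 848.292695 = 4.659450

Answer: Macaulay duration = 4.6594 years


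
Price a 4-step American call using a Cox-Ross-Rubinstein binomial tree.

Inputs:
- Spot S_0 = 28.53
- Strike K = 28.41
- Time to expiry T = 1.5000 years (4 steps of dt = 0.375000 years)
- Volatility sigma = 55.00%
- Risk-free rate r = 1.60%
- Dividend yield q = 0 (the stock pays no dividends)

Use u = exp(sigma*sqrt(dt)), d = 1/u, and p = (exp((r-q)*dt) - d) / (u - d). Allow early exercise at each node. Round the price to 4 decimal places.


Answer: Price = V(0,0) = 7.3985

Derivation:
dt = T/N = 0.375000
u = exp(sigma*sqrt(dt)) = 1.400466; d = 1/u = 0.714048
p = (exp((r-q)*dt) - d) / (u - d) = 0.425353
Discount per step: exp(-r*dt) = 0.994018
Stock lattice S(k, i) with i counting down-moves:
  k=0: S(0,0) = 28.5300
  k=1: S(1,0) = 39.9553; S(1,1) = 20.3718
  k=2: S(2,0) = 55.9560; S(2,1) = 28.5300; S(2,2) = 14.5464
  k=3: S(3,0) = 78.3645; S(3,1) = 39.9553; S(3,2) = 20.3718; S(3,3) = 10.3869
  k=4: S(4,0) = 109.7468; S(4,1) = 55.9560; S(4,2) = 28.5300; S(4,3) = 14.5464; S(4,4) = 7.4167
Terminal payoffs V(N, i) = max(S_T - K, 0):
  V(4,0) = 81.336759; V(4,1) = 27.546010; V(4,2) = 0.120000; V(4,3) = 0.000000; V(4,4) = 0.000000
Backward induction: V(k, i) = exp(-r*dt) * [p * V(k+1, i) + (1-p) * V(k+1, i+1)]; then take max(V_cont, immediate exercise) for American.
  V(3,0) = exp(-r*dt) * [p*81.336759 + (1-p)*27.546010] = 50.124423; exercise = 49.954474; V(3,0) = max -> 50.124423
  V(3,1) = exp(-r*dt) * [p*27.546010 + (1-p)*0.120000] = 11.715237; exercise = 11.545287; V(3,1) = max -> 11.715237
  V(3,2) = exp(-r*dt) * [p*0.120000 + (1-p)*0.000000] = 0.050737; exercise = 0.000000; V(3,2) = max -> 0.050737
  V(3,3) = exp(-r*dt) * [p*0.000000 + (1-p)*0.000000] = 0.000000; exercise = 0.000000; V(3,3) = max -> 0.000000
  V(2,0) = exp(-r*dt) * [p*50.124423 + (1-p)*11.715237] = 27.884893; exercise = 27.546010; V(2,0) = max -> 27.884893
  V(2,1) = exp(-r*dt) * [p*11.715237 + (1-p)*0.050737] = 4.982285; exercise = 0.120000; V(2,1) = max -> 4.982285
  V(2,2) = exp(-r*dt) * [p*0.050737 + (1-p)*0.000000] = 0.021452; exercise = 0.000000; V(2,2) = max -> 0.021452
  V(1,0) = exp(-r*dt) * [p*27.884893 + (1-p)*4.982285] = 14.635902; exercise = 11.545287; V(1,0) = max -> 14.635902
  V(1,1) = exp(-r*dt) * [p*4.982285 + (1-p)*0.021452] = 2.118807; exercise = 0.000000; V(1,1) = max -> 2.118807
  V(0,0) = exp(-r*dt) * [p*14.635902 + (1-p)*2.118807] = 7.398468; exercise = 0.120000; V(0,0) = max -> 7.398468


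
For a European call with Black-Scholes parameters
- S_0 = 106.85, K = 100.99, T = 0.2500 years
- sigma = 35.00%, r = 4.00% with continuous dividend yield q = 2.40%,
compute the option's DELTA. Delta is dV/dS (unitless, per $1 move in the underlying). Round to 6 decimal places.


d1 = 0.4326684556; d2 = 0.2576684556
phi(d1) = 0.3632952082; exp(-qT) = 0.9940179641; exp(-rT) = 0.9900498337
N(d1) = 0.6673721752
Delta = exp(-qT) * N(d1) = 0.9940179641 * 0.6673721752 = 0.663380

Answer: Delta = 0.663380


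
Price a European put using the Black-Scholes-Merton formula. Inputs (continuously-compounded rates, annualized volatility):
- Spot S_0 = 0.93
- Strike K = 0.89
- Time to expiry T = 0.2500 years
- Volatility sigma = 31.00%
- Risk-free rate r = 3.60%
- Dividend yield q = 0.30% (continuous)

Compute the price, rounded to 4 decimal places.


Answer: Price = 0.0354

Derivation:
d1 = (ln(S/K) + (r - q + 0.5*sigma^2) * T) / (sigma * sqrt(T)) = 0.41435886
d2 = d1 - sigma * sqrt(T) = 0.25935886
exp(-rT) = 0.99104038; exp(-qT) = 0.99925028
P = K * exp(-rT) * N(-d2) - S_0 * exp(-qT) * N(-d1)
N(-d1) = 0.33930566; N(-d2) = 0.39767918
P = 0.8900 * 0.99104038 * 0.39767918 - 0.9300 * 0.99925028 * 0.33930566 = 0.0354


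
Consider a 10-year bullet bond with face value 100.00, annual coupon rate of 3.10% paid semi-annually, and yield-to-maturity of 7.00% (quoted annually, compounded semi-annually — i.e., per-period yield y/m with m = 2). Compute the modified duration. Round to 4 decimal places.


Coupon per period c = face * coupon_rate / m = 1.550000
Periods per year m = 2; per-period yield y/m = 0.035000
Number of cashflows N = 20
Cashflows (t years, CF_t, discount factor 1/(1+y/m)^(m*t), PV):
  t = 0.5000: CF_t = 1.550000, DF = 0.966184, PV = 1.497585
  t = 1.0000: CF_t = 1.550000, DF = 0.933511, PV = 1.446942
  t = 1.5000: CF_t = 1.550000, DF = 0.901943, PV = 1.398011
  t = 2.0000: CF_t = 1.550000, DF = 0.871442, PV = 1.350735
  t = 2.5000: CF_t = 1.550000, DF = 0.841973, PV = 1.305058
  t = 3.0000: CF_t = 1.550000, DF = 0.813501, PV = 1.260926
  t = 3.5000: CF_t = 1.550000, DF = 0.785991, PV = 1.218286
  t = 4.0000: CF_t = 1.550000, DF = 0.759412, PV = 1.177088
  t = 4.5000: CF_t = 1.550000, DF = 0.733731, PV = 1.137283
  t = 5.0000: CF_t = 1.550000, DF = 0.708919, PV = 1.098824
  t = 5.5000: CF_t = 1.550000, DF = 0.684946, PV = 1.061666
  t = 6.0000: CF_t = 1.550000, DF = 0.661783, PV = 1.025764
  t = 6.5000: CF_t = 1.550000, DF = 0.639404, PV = 0.991076
  t = 7.0000: CF_t = 1.550000, DF = 0.617782, PV = 0.957562
  t = 7.5000: CF_t = 1.550000, DF = 0.596891, PV = 0.925180
  t = 8.0000: CF_t = 1.550000, DF = 0.576706, PV = 0.893894
  t = 8.5000: CF_t = 1.550000, DF = 0.557204, PV = 0.863666
  t = 9.0000: CF_t = 1.550000, DF = 0.538361, PV = 0.834460
  t = 9.5000: CF_t = 1.550000, DF = 0.520156, PV = 0.806241
  t = 10.0000: CF_t = 101.550000, DF = 0.502566, PV = 51.035566
Price P = sum_t PV_t = 72.285814
First compute Macaulay numerator sum_t t * PV_t:
  t * PV_t at t = 0.5000: 0.748792
  t * PV_t at t = 1.0000: 1.446942
  t * PV_t at t = 1.5000: 2.097017
  t * PV_t at t = 2.0000: 2.701471
  t * PV_t at t = 2.5000: 3.262646
  t * PV_t at t = 3.0000: 3.782778
  t * PV_t at t = 3.5000: 4.264001
  t * PV_t at t = 4.0000: 4.708352
  t * PV_t at t = 4.5000: 5.117774
  t * PV_t at t = 5.0000: 5.494121
  t * PV_t at t = 5.5000: 5.839162
  t * PV_t at t = 6.0000: 6.154585
  t * PV_t at t = 6.5000: 6.441997
  t * PV_t at t = 7.0000: 6.702932
  t * PV_t at t = 7.5000: 6.938853
  t * PV_t at t = 8.0000: 7.151153
  t * PV_t at t = 8.5000: 7.341160
  t * PV_t at t = 9.0000: 7.510138
  t * PV_t at t = 9.5000: 7.659293
  t * PV_t at t = 10.0000: 510.355656
Macaulay duration D = 605.718821 / 72.285814 = 8.379498
Modified duration = D / (1 + y/m) = 8.379498 / (1 + 0.035000) = 8.096133

Answer: Modified duration = 8.0961


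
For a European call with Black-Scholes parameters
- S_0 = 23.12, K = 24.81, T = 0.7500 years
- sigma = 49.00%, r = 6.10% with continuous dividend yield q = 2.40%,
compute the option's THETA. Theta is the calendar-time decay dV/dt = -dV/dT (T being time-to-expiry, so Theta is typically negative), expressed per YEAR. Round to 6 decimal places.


Answer: Theta = -2.795560

Derivation:
d1 = 0.1113196032; d2 = -0.3130328447
phi(d1) = 0.3964780653; exp(-qT) = 0.9821610324; exp(-rT) = 0.9552807525
Theta = -S*exp(-qT)*phi(d1)*sigma/(2*sqrt(T)) - r*K*exp(-rT)*N(d2) + q*S*exp(-qT)*N(d1)
N(d1) = 0.5443185445; N(d2) = 0.3771278544; sqrt(T) = 0.8660254038
Term 1 = -23.1200 * 0.9821610324 * 0.3964780653 * 0.4900 / (2 * 0.8660254038) = -2.5469777275
Term 2 = -0.0610 * 24.8100 * 0.9552807525 * 0.3771278544 = -0.5452255974
Term 3 = 0.0240 * 23.1200 * 0.9821610324 * 0.5443185445 = 0.2966435443
Theta = -2.5469777275 + (-0.5452255974) + (0.2966435443) = -2.795560


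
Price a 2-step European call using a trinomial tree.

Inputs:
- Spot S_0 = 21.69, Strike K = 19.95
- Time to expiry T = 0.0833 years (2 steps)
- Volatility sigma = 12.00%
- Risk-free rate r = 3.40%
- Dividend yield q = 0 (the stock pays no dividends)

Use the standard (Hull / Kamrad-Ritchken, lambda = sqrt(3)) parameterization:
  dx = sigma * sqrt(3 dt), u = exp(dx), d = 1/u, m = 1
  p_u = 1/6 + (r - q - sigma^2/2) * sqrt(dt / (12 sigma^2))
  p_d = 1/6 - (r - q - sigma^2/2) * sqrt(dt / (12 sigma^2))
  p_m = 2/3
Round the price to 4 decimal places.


Answer: Price = V(0,0) = 1.7970

Derivation:
dt = T/N = 0.041650; dx = sigma*sqrt(3*dt) = 0.042418
u = exp(dx) = 1.043330; d = 1/u = 0.958469
p_u = 0.179824, p_m = 0.666667, p_d = 0.153509
Discount per step: exp(-r*dt) = 0.998585
Stock lattice S(k, j) with j the centered position index:
  k=0: S(0,+0) = 21.6900
  k=1: S(1,-1) = 20.7892; S(1,+0) = 21.6900; S(1,+1) = 22.6298
  k=2: S(2,-2) = 19.9258; S(2,-1) = 20.7892; S(2,+0) = 21.6900; S(2,+1) = 22.6298; S(2,+2) = 23.6104
Terminal payoffs V(N, j) = max(S_T - K, 0):
  V(2,-2) = 0.000000; V(2,-1) = 0.839195; V(2,+0) = 1.740000; V(2,+1) = 2.679837; V(2,+2) = 3.660397
Backward induction: V(k, j) = exp(-r*dt) * [p_u * V(k+1, j+1) + p_m * V(k+1, j) + p_d * V(k+1, j-1)]
  V(1,-1) = exp(-r*dt) * [p_u*1.740000 + p_m*0.839195 + p_d*0.000000] = 0.871123
  V(1,+0) = exp(-r*dt) * [p_u*2.679837 + p_m*1.740000 + p_d*0.839195] = 1.768218
  V(1,+1) = exp(-r*dt) * [p_u*3.660397 + p_m*2.679837 + p_d*1.740000] = 2.708054
  V(0,+0) = exp(-r*dt) * [p_u*2.708054 + p_m*1.768218 + p_d*0.871123] = 1.796964


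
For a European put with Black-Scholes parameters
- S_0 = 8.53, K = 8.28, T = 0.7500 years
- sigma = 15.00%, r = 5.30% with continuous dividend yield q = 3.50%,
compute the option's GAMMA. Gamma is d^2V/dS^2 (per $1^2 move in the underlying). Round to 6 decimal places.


Answer: Gamma = 0.324015

Derivation:
d1 = 0.3978627946; d2 = 0.2679589841
phi(d1) = 0.3685842607; exp(-qT) = 0.9740915363; exp(-rT) = 0.9610296665
Gamma = exp(-qT) * phi(d1) / (S * sigma * sqrt(T)) = 0.9740915363 * 0.3685842607 / (8.5300 * 0.1500 * 0.8660254038) = 0.324015


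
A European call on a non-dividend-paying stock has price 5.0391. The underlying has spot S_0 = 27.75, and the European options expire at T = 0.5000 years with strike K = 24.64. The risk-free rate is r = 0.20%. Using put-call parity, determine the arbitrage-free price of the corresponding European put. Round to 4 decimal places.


Put-call parity: C - P = S_0 * exp(-qT) - K * exp(-rT).
S_0 * exp(-qT) = 27.7500 * 1.00000000 = 27.75000000
K * exp(-rT) = 24.6400 * 0.99900050 = 24.61537232
P = C - S*exp(-qT) + K*exp(-rT)
P = 5.0391 - 27.75000000 + 24.61537232 = 1.9045

Answer: Put price = 1.9045


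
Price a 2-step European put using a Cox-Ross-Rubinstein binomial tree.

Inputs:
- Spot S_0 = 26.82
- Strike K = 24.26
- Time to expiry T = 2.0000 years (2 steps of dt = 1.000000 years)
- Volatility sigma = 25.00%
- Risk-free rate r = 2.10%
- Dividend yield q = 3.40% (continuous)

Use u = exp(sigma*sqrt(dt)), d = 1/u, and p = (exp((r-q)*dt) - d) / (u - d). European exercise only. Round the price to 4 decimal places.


dt = T/N = 1.000000
u = exp(sigma*sqrt(dt)) = 1.284025; d = 1/u = 0.778801
p = (exp((r-q)*dt) - d) / (u - d) = 0.412259
Discount per step: exp(-r*dt) = 0.979219
Stock lattice S(k, i) with i counting down-moves:
  k=0: S(0,0) = 26.8200
  k=1: S(1,0) = 34.4376; S(1,1) = 20.8874
  k=2: S(2,0) = 44.2187; S(2,1) = 26.8200; S(2,2) = 16.2672
Terminal payoffs V(N, i) = max(K - S_T, 0):
  V(2,0) = 0.000000; V(2,1) = 0.000000; V(2,2) = 7.992848
Backward induction: V(k, i) = exp(-r*dt) * [p * V(k+1, i) + (1-p) * V(k+1, i+1)].
  V(1,0) = exp(-r*dt) * [p*0.000000 + (1-p)*0.000000] = 0.000000
  V(1,1) = exp(-r*dt) * [p*0.000000 + (1-p)*7.992848] = 4.600102
  V(0,0) = exp(-r*dt) * [p*0.000000 + (1-p)*4.600102] = 2.647484

Answer: Price = V(0,0) = 2.6475


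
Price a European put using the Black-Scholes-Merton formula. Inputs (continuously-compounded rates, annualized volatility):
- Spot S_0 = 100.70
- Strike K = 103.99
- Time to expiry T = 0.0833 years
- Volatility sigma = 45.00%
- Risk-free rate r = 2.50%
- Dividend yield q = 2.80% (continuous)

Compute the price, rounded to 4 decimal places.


Answer: Price = 7.1050

Derivation:
d1 = (ln(S/K) + (r - q + 0.5*sigma^2) * T) / (sigma * sqrt(T)) = -0.18451738
d2 = d1 - sigma * sqrt(T) = -0.31439520
exp(-rT) = 0.99791967; exp(-qT) = 0.99767032
P = K * exp(-rT) * N(-d2) - S_0 * exp(-qT) * N(-d1)
N(-d1) = 0.57319620; N(-d2) = 0.62338955
P = 103.9900 * 0.99791967 * 0.62338955 - 100.7000 * 0.99767032 * 0.57319620 = 7.1050


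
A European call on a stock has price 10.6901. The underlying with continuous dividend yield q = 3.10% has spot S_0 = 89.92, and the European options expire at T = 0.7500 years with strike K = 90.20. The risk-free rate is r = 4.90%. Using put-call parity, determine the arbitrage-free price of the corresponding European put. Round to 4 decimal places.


Answer: Put price = 9.7819

Derivation:
Put-call parity: C - P = S_0 * exp(-qT) - K * exp(-rT).
S_0 * exp(-qT) = 89.9200 * 0.97701820 = 87.85347643
K * exp(-rT) = 90.2000 * 0.96391708 = 86.94532102
P = C - S*exp(-qT) + K*exp(-rT)
P = 10.6901 - 87.85347643 + 86.94532102 = 9.7819


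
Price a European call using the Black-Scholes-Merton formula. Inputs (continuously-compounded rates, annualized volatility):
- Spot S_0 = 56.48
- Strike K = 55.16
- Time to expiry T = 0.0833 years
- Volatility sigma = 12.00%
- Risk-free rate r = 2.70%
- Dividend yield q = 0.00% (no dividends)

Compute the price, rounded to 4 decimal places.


d1 = (ln(S/K) + (r - q + 0.5*sigma^2) * T) / (sigma * sqrt(T)) = 0.76506709
d2 = d1 - sigma * sqrt(T) = 0.73043300
exp(-rT) = 0.99775343; exp(-qT) = 1.00000000
C = S_0 * exp(-qT) * N(d1) - K * exp(-rT) * N(d2)
N(d1) = 0.77788420; N(d2) = 0.76743722
C = 56.4800 * 1.00000000 * 0.77788420 - 55.1600 * 0.99775343 * 0.76743722 = 1.6982

Answer: Price = 1.6982


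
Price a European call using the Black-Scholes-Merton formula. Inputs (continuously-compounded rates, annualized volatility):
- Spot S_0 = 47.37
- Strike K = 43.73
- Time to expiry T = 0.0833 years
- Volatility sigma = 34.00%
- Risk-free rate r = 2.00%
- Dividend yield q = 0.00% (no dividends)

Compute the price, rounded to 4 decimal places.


Answer: Price = 4.2195

Derivation:
d1 = (ln(S/K) + (r - q + 0.5*sigma^2) * T) / (sigma * sqrt(T)) = 0.88082714
d2 = d1 - sigma * sqrt(T) = 0.78269723
exp(-rT) = 0.99833539; exp(-qT) = 1.00000000
C = S_0 * exp(-qT) * N(d1) - K * exp(-rT) * N(d2)
N(d1) = 0.81079431; N(d2) = 0.78309753
C = 47.3700 * 1.00000000 * 0.81079431 - 43.7300 * 0.99833539 * 0.78309753 = 4.2195


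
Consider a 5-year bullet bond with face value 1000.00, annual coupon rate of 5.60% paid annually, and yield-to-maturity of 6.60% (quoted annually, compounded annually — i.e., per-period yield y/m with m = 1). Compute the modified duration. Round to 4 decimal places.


Coupon per period c = face * coupon_rate / m = 56.000000
Periods per year m = 1; per-period yield y/m = 0.066000
Number of cashflows N = 5
Cashflows (t years, CF_t, discount factor 1/(1+y/m)^(m*t), PV):
  t = 1.0000: CF_t = 56.000000, DF = 0.938086, PV = 52.532833
  t = 2.0000: CF_t = 56.000000, DF = 0.880006, PV = 49.280331
  t = 3.0000: CF_t = 56.000000, DF = 0.825521, PV = 46.229204
  t = 4.0000: CF_t = 56.000000, DF = 0.774410, PV = 43.366983
  t = 5.0000: CF_t = 1056.000000, DF = 0.726464, PV = 767.145770
Price P = sum_t PV_t = 958.555121
First compute Macaulay numerator sum_t t * PV_t:
  t * PV_t at t = 1.0000: 52.532833
  t * PV_t at t = 2.0000: 98.560662
  t * PV_t at t = 3.0000: 138.687611
  t * PV_t at t = 4.0000: 173.467931
  t * PV_t at t = 5.0000: 3835.728850
Macaulay duration D = 4298.977888 / 958.555121 = 4.484852
Modified duration = D / (1 + y/m) = 4.484852 / (1 + 0.066000) = 4.207178

Answer: Modified duration = 4.2072


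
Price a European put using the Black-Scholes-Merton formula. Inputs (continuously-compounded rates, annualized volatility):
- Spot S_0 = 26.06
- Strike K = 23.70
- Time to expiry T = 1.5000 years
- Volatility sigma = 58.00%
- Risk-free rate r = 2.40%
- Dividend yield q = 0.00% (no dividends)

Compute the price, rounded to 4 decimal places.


Answer: Price = 5.3000

Derivation:
d1 = (ln(S/K) + (r - q + 0.5*sigma^2) * T) / (sigma * sqrt(T)) = 0.53948818
d2 = d1 - sigma * sqrt(T) = -0.17086384
exp(-rT) = 0.96464029; exp(-qT) = 1.00000000
P = K * exp(-rT) * N(-d2) - S_0 * exp(-qT) * N(-d1)
N(-d1) = 0.29477502; N(-d2) = 0.56783459
P = 23.7000 * 0.96464029 * 0.56783459 - 26.0600 * 1.00000000 * 0.29477502 = 5.3000


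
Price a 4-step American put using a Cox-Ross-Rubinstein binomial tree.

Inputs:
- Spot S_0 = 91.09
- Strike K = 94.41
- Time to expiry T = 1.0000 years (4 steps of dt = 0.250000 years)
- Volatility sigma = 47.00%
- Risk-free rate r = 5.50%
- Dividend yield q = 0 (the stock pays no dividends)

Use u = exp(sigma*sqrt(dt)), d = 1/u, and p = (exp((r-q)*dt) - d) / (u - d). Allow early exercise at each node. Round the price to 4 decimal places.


dt = T/N = 0.250000
u = exp(sigma*sqrt(dt)) = 1.264909; d = 1/u = 0.790571
p = (exp((r-q)*dt) - d) / (u - d) = 0.470707
Discount per step: exp(-r*dt) = 0.986344
Stock lattice S(k, i) with i counting down-moves:
  k=0: S(0,0) = 91.0900
  k=1: S(1,0) = 115.2205; S(1,1) = 72.0131
  k=2: S(2,0) = 145.7435; S(2,1) = 91.0900; S(2,2) = 56.9315
  k=3: S(3,0) = 184.3522; S(3,1) = 115.2205; S(3,2) = 72.0131; S(3,3) = 45.0084
  k=4: S(4,0) = 233.1887; S(4,1) = 145.7435; S(4,2) = 91.0900; S(4,3) = 56.9315; S(4,4) = 35.5823
Terminal payoffs V(N, i) = max(K - S_T, 0):
  V(4,0) = 0.000000; V(4,1) = 0.000000; V(4,2) = 3.320000; V(4,3) = 37.478543; V(4,4) = 58.827710
Backward induction: V(k, i) = exp(-r*dt) * [p * V(k+1, i) + (1-p) * V(k+1, i+1)]; then take max(V_cont, immediate exercise) for American.
  V(3,0) = exp(-r*dt) * [p*0.000000 + (1-p)*0.000000] = 0.000000; exercise = 0.000000; V(3,0) = max -> 0.000000
  V(3,1) = exp(-r*dt) * [p*0.000000 + (1-p)*3.320000] = 1.733256; exercise = 0.000000; V(3,1) = max -> 1.733256
  V(3,2) = exp(-r*dt) * [p*3.320000 + (1-p)*37.478543] = 21.107648; exercise = 22.396901; V(3,2) = max -> 22.396901
  V(3,3) = exp(-r*dt) * [p*37.478543 + (1-p)*58.827710] = 48.112396; exercise = 49.401650; V(3,3) = max -> 49.401650
  V(2,0) = exp(-r*dt) * [p*0.000000 + (1-p)*1.733256] = 0.904873; exercise = 0.000000; V(2,0) = max -> 0.904873
  V(2,1) = exp(-r*dt) * [p*1.733256 + (1-p)*22.396901] = 12.497356; exercise = 3.320000; V(2,1) = max -> 12.497356
  V(2,2) = exp(-r*dt) * [p*22.396901 + (1-p)*49.401650] = 36.189290; exercise = 37.478543; V(2,2) = max -> 37.478543
  V(1,0) = exp(-r*dt) * [p*0.904873 + (1-p)*12.497356] = 6.944548; exercise = 0.000000; V(1,0) = max -> 6.944548
  V(1,1) = exp(-r*dt) * [p*12.497356 + (1-p)*37.478543] = 25.368501; exercise = 22.396901; V(1,1) = max -> 25.368501
  V(0,0) = exp(-r*dt) * [p*6.944548 + (1-p)*25.368501] = 16.468218; exercise = 3.320000; V(0,0) = max -> 16.468218

Answer: Price = V(0,0) = 16.4682


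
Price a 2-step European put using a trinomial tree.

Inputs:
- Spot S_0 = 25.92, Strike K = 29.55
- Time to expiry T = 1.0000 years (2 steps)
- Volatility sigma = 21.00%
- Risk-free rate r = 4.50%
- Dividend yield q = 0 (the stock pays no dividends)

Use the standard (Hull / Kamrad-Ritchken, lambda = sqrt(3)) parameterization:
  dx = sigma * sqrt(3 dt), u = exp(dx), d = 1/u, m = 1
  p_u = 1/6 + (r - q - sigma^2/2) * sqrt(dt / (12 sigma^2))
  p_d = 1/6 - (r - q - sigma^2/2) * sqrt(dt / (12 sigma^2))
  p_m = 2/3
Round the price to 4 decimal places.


dt = T/N = 0.500000; dx = sigma*sqrt(3*dt) = 0.257196
u = exp(dx) = 1.293299; d = 1/u = 0.773216
p_u = 0.188975, p_m = 0.666667, p_d = 0.144359
Discount per step: exp(-r*dt) = 0.977751
Stock lattice S(k, j) with j the centered position index:
  k=0: S(0,+0) = 25.9200
  k=1: S(1,-1) = 20.0418; S(1,+0) = 25.9200; S(1,+1) = 33.5223
  k=2: S(2,-2) = 15.4966; S(2,-1) = 20.0418; S(2,+0) = 25.9200; S(2,+1) = 33.5223; S(2,+2) = 43.3544
Terminal payoffs V(N, j) = max(K - S_T, 0):
  V(2,-2) = 14.053379; V(2,-1) = 9.508233; V(2,+0) = 3.630000; V(2,+1) = 0.000000; V(2,+2) = 0.000000
Backward induction: V(k, j) = exp(-r*dt) * [p_u * V(k+1, j+1) + p_m * V(k+1, j) + p_d * V(k+1, j-1)]
  V(1,-1) = exp(-r*dt) * [p_u*3.630000 + p_m*9.508233 + p_d*14.053379] = 8.852099
  V(1,+0) = exp(-r*dt) * [p_u*0.000000 + p_m*3.630000 + p_d*9.508233] = 3.708217
  V(1,+1) = exp(-r*dt) * [p_u*0.000000 + p_m*0.000000 + p_d*3.630000] = 0.512364
  V(0,+0) = exp(-r*dt) * [p_u*0.512364 + p_m*3.708217 + p_d*8.852099] = 3.761259

Answer: Price = V(0,0) = 3.7613


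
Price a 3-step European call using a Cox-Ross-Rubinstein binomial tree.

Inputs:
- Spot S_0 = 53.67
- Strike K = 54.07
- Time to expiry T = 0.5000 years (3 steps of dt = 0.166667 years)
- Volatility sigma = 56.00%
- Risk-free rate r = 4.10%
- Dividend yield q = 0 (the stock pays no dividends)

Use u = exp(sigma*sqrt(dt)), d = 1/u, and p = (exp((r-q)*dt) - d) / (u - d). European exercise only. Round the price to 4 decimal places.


Answer: Price = V(0,0) = 9.4117

Derivation:
dt = T/N = 0.166667
u = exp(sigma*sqrt(dt)) = 1.256863; d = 1/u = 0.795632
p = (exp((r-q)*dt) - d) / (u - d) = 0.457959
Discount per step: exp(-r*dt) = 0.993190
Stock lattice S(k, i) with i counting down-moves:
  k=0: S(0,0) = 53.6700
  k=1: S(1,0) = 67.4558; S(1,1) = 42.7015
  k=2: S(2,0) = 84.7828; S(2,1) = 53.6700; S(2,2) = 33.9747
  k=3: S(3,0) = 106.5603; S(3,1) = 67.4558; S(3,2) = 42.7015; S(3,3) = 27.0313
Terminal payoffs V(N, i) = max(S_T - K, 0):
  V(3,0) = 52.490331; V(3,1) = 13.385845; V(3,2) = 0.000000; V(3,3) = 0.000000
Backward induction: V(k, i) = exp(-r*dt) * [p * V(k+1, i) + (1-p) * V(k+1, i+1)].
  V(2,0) = exp(-r*dt) * [p*52.490331 + (1-p)*13.385845] = 31.080983
  V(2,1) = exp(-r*dt) * [p*13.385845 + (1-p)*0.000000] = 6.088422
  V(2,2) = exp(-r*dt) * [p*0.000000 + (1-p)*0.000000] = 0.000000
  V(1,0) = exp(-r*dt) * [p*31.080983 + (1-p)*6.088422] = 17.414584
  V(1,1) = exp(-r*dt) * [p*6.088422 + (1-p)*0.000000] = 2.769260
  V(0,0) = exp(-r*dt) * [p*17.414584 + (1-p)*2.769260] = 9.411685


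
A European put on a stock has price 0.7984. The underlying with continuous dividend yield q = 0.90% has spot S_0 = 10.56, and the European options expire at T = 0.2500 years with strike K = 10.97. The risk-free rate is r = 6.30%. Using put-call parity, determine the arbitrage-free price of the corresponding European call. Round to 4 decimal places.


Answer: Call price = 0.5361

Derivation:
Put-call parity: C - P = S_0 * exp(-qT) - K * exp(-rT).
S_0 * exp(-qT) = 10.5600 * 0.99775253 = 10.53626671
K * exp(-rT) = 10.9700 * 0.98437338 = 10.79857601
C = P + S*exp(-qT) - K*exp(-rT)
C = 0.7984 + 10.53626671 - 10.79857601 = 0.5361


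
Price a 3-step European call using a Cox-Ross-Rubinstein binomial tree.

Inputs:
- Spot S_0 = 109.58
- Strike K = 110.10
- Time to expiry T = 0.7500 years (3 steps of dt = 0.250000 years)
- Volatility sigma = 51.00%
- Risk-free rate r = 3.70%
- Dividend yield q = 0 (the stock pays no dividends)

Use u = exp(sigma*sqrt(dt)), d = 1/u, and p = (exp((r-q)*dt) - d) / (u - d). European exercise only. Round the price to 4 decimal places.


Answer: Price = V(0,0) = 21.7563

Derivation:
dt = T/N = 0.250000
u = exp(sigma*sqrt(dt)) = 1.290462; d = 1/u = 0.774916
p = (exp((r-q)*dt) - d) / (u - d) = 0.454619
Discount per step: exp(-r*dt) = 0.990793
Stock lattice S(k, i) with i counting down-moves:
  k=0: S(0,0) = 109.5800
  k=1: S(1,0) = 141.4088; S(1,1) = 84.9153
  k=2: S(2,0) = 182.4826; S(2,1) = 109.5800; S(2,2) = 65.8023
  k=3: S(3,0) = 235.4868; S(3,1) = 141.4088; S(3,2) = 84.9153; S(3,3) = 50.9913
Terminal payoffs V(N, i) = max(S_T - K, 0):
  V(3,0) = 125.386804; V(3,1) = 31.308784; V(3,2) = 0.000000; V(3,3) = 0.000000
Backward induction: V(k, i) = exp(-r*dt) * [p * V(k+1, i) + (1-p) * V(k+1, i+1)].
  V(2,0) = exp(-r*dt) * [p*125.386804 + (1-p)*31.308784] = 73.396338
  V(2,1) = exp(-r*dt) * [p*31.308784 + (1-p)*0.000000] = 14.102503
  V(2,2) = exp(-r*dt) * [p*0.000000 + (1-p)*0.000000] = 0.000000
  V(1,0) = exp(-r*dt) * [p*73.396338 + (1-p)*14.102503] = 40.680544
  V(1,1) = exp(-r*dt) * [p*14.102503 + (1-p)*0.000000] = 6.352230
  V(0,0) = exp(-r*dt) * [p*40.680544 + (1-p)*6.352230] = 21.756341


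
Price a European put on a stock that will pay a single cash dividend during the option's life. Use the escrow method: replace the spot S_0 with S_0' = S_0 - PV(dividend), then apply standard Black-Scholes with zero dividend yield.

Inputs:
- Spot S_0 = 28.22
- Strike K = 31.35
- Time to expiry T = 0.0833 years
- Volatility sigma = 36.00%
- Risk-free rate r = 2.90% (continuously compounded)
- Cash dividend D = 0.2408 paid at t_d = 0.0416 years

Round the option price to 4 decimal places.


Answer: Price = 3.5178

Derivation:
PV(D) = D * exp(-r * t_d) = 0.2408 * 0.99879433 = 0.24050967
S_0' = S_0 - PV(D) = 28.2200 - 0.24050967 = 27.97949033
d1 = (ln(S_0'/K) + (r + sigma^2/2)*T) / (sigma*sqrt(T)) = -1.01950595
d2 = d1 - sigma*sqrt(T) = -1.12340821
exp(-rT) = 0.99758722
N(-d1) = 0.84601858; N(-d2) = 0.86936792
P = K * exp(-rT) * N(-d2) - S_0' * N(-d1) = 31.3500 * 0.99758722 * 0.86936792 - 27.97949033 * 0.84601858 = 3.5178


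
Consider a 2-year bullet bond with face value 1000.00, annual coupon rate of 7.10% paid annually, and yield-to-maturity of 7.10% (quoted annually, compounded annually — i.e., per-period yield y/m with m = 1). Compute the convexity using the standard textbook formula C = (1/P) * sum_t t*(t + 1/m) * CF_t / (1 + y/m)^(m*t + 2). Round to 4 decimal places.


Answer: Convexity = 4.9997

Derivation:
Coupon per period c = face * coupon_rate / m = 71.000000
Periods per year m = 1; per-period yield y/m = 0.071000
Number of cashflows N = 2
Cashflows (t years, CF_t, discount factor 1/(1+y/m)^(m*t), PV):
  t = 1.0000: CF_t = 71.000000, DF = 0.933707, PV = 66.293184
  t = 2.0000: CF_t = 1071.000000, DF = 0.871808, PV = 933.706816
Price P = sum_t PV_t = 1000.000000
Convexity numerator sum_t t*(t + 1/m) * CF_t / (1+y/m)^(m*t + 2):
  t = 1.0000: term = 115.589912
  t = 2.0000: term = 4884.080775
Convexity = (1/P) * sum = 4999.670687 / 1000.000000 = 4.999671


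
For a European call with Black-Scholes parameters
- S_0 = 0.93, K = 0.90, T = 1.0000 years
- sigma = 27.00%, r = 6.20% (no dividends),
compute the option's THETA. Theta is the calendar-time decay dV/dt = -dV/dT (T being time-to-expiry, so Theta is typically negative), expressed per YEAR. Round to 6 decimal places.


Answer: Theta = -0.075215

Derivation:
d1 = 0.4860734179; d2 = 0.2160734179
phi(d1) = 0.3544910369; exp(-qT) = 1.0000000000; exp(-rT) = 0.9398828868
Theta = -S*exp(-qT)*phi(d1)*sigma/(2*sqrt(T)) - r*K*exp(-rT)*N(d2) + q*S*exp(-qT)*N(d1)
N(d1) = 0.6865424435; N(d2) = 0.5855347401; sqrt(T) = 1.0000000000
Term 1 = -0.9300 * 1.0000000000 * 0.3544910369 * 0.2700 / (2 * 1.0000000000) = -0.0445063497
Term 2 = -0.0620 * 0.9000 * 0.9398828868 * 0.5855347401 = -0.0307086418
Term 3 = 0 (no dividend yield, q = 0)
Theta = -0.0445063497 + (-0.0307086418) + (0.0000000000) = -0.075215


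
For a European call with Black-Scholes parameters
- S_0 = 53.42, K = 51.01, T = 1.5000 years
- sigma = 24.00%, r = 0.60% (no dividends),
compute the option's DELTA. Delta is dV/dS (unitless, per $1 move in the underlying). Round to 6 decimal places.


Answer: Delta = 0.631051

Derivation:
d1 = 0.3346394762; d2 = 0.0407007071
phi(d1) = 0.3772186362; exp(-qT) = 1.0000000000; exp(-rT) = 0.9910403788
N(d1) = 0.6310514688
Delta = exp(-qT) * N(d1) = 1.0000000000 * 0.6310514688 = 0.631051


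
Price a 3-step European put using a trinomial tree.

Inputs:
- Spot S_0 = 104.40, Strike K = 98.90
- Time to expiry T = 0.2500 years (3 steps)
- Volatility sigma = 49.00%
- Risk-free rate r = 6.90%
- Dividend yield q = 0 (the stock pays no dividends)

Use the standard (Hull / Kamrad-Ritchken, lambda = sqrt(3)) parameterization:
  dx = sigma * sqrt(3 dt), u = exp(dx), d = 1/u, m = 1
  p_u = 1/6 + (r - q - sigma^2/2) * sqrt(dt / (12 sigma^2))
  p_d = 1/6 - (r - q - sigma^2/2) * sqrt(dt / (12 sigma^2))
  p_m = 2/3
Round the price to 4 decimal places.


dt = T/N = 0.083333; dx = sigma*sqrt(3*dt) = 0.245000
u = exp(dx) = 1.277621; d = 1/u = 0.782705
p_u = 0.157985, p_m = 0.666667, p_d = 0.175349
Discount per step: exp(-r*dt) = 0.994266
Stock lattice S(k, j) with j the centered position index:
  k=0: S(0,+0) = 104.4000
  k=1: S(1,-1) = 81.7144; S(1,+0) = 104.4000; S(1,+1) = 133.3837
  k=2: S(2,-2) = 63.9582; S(2,-1) = 81.7144; S(2,+0) = 104.4000; S(2,+1) = 133.3837; S(2,+2) = 170.4138
  k=3: S(3,-3) = 50.0604; S(3,-2) = 63.9582; S(3,-1) = 81.7144; S(3,+0) = 104.4000; S(3,+1) = 133.3837; S(3,+2) = 170.4138; S(3,+3) = 217.7243
Terminal payoffs V(N, j) = max(K - S_T, 0):
  V(3,-3) = 48.839630; V(3,-2) = 34.941804; V(3,-1) = 17.185646; V(3,+0) = 0.000000; V(3,+1) = 0.000000; V(3,+2) = 0.000000; V(3,+3) = 0.000000
Backward induction: V(k, j) = exp(-r*dt) * [p_u * V(k+1, j+1) + p_m * V(k+1, j) + p_d * V(k+1, j-1)]
  V(2,-2) = exp(-r*dt) * [p_u*17.185646 + p_m*34.941804 + p_d*48.839630] = 34.375340
  V(2,-1) = exp(-r*dt) * [p_u*0.000000 + p_m*17.185646 + p_d*34.941804] = 17.483277
  V(2,+0) = exp(-r*dt) * [p_u*0.000000 + p_m*0.000000 + p_d*17.185646] = 2.996202
  V(2,+1) = exp(-r*dt) * [p_u*0.000000 + p_m*0.000000 + p_d*0.000000] = 0.000000
  V(2,+2) = exp(-r*dt) * [p_u*0.000000 + p_m*0.000000 + p_d*0.000000] = 0.000000
  V(1,-1) = exp(-r*dt) * [p_u*2.996202 + p_m*17.483277 + p_d*34.375340] = 18.052441
  V(1,+0) = exp(-r*dt) * [p_u*0.000000 + p_m*2.996202 + p_d*17.483277] = 5.034107
  V(1,+1) = exp(-r*dt) * [p_u*0.000000 + p_m*0.000000 + p_d*2.996202] = 0.522368
  V(0,+0) = exp(-r*dt) * [p_u*0.522368 + p_m*5.034107 + p_d*18.052441] = 6.566204

Answer: Price = V(0,0) = 6.5662


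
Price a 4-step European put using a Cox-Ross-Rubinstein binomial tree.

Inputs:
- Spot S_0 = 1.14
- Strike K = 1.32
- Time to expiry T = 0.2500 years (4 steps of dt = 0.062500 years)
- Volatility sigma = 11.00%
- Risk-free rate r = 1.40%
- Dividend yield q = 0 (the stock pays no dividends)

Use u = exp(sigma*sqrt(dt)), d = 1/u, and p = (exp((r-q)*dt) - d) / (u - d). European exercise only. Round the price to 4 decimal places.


Answer: Price = V(0,0) = 0.1754

Derivation:
dt = T/N = 0.062500
u = exp(sigma*sqrt(dt)) = 1.027882; d = 1/u = 0.972875
p = (exp((r-q)*dt) - d) / (u - d) = 0.509039
Discount per step: exp(-r*dt) = 0.999125
Stock lattice S(k, i) with i counting down-moves:
  k=0: S(0,0) = 1.1400
  k=1: S(1,0) = 1.1718; S(1,1) = 1.1091
  k=2: S(2,0) = 1.2045; S(2,1) = 1.1400; S(2,2) = 1.0790
  k=3: S(3,0) = 1.2380; S(3,1) = 1.1718; S(3,2) = 1.1091; S(3,3) = 1.0497
  k=4: S(4,0) = 1.2726; S(4,1) = 1.2045; S(4,2) = 1.1400; S(4,3) = 1.0790; S(4,4) = 1.0213
Terminal payoffs V(N, i) = max(K - S_T, 0):
  V(4,0) = 0.047443; V(4,1) = 0.115544; V(4,2) = 0.180000; V(4,3) = 0.241007; V(4,4) = 0.298749
Backward induction: V(k, i) = exp(-r*dt) * [p * V(k+1, i) + (1-p) * V(k+1, i+1)].
  V(3,0) = exp(-r*dt) * [p*0.047443 + (1-p)*0.115544] = 0.080807
  V(3,1) = exp(-r*dt) * [p*0.115544 + (1-p)*0.180000] = 0.147060
  V(3,2) = exp(-r*dt) * [p*0.180000 + (1-p)*0.241007] = 0.209768
  V(3,3) = exp(-r*dt) * [p*0.241007 + (1-p)*0.298749] = 0.269120
  V(2,0) = exp(-r*dt) * [p*0.080807 + (1-p)*0.147060] = 0.113236
  V(2,1) = exp(-r*dt) * [p*0.147060 + (1-p)*0.209768] = 0.177692
  V(2,2) = exp(-r*dt) * [p*0.209768 + (1-p)*0.269120] = 0.238699
  V(1,0) = exp(-r*dt) * [p*0.113236 + (1-p)*0.177692] = 0.144755
  V(1,1) = exp(-r*dt) * [p*0.177692 + (1-p)*0.238699] = 0.207462
  V(0,0) = exp(-r*dt) * [p*0.144755 + (1-p)*0.207462] = 0.175388
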